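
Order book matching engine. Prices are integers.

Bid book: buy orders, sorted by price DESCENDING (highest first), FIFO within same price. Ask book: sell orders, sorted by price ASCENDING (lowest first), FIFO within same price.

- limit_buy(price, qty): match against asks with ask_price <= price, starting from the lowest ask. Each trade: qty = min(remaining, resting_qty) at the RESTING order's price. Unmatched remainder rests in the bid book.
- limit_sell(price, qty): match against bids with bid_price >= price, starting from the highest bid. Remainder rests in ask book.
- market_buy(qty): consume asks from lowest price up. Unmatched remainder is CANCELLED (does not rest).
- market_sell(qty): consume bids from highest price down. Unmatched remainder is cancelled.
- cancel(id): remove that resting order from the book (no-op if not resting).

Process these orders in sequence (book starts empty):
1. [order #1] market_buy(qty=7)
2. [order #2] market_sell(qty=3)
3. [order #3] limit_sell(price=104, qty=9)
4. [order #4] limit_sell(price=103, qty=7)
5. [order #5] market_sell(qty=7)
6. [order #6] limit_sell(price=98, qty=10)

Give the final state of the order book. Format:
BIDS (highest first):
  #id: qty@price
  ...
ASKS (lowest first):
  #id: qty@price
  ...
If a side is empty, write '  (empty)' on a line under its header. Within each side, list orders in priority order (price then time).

After op 1 [order #1] market_buy(qty=7): fills=none; bids=[-] asks=[-]
After op 2 [order #2] market_sell(qty=3): fills=none; bids=[-] asks=[-]
After op 3 [order #3] limit_sell(price=104, qty=9): fills=none; bids=[-] asks=[#3:9@104]
After op 4 [order #4] limit_sell(price=103, qty=7): fills=none; bids=[-] asks=[#4:7@103 #3:9@104]
After op 5 [order #5] market_sell(qty=7): fills=none; bids=[-] asks=[#4:7@103 #3:9@104]
After op 6 [order #6] limit_sell(price=98, qty=10): fills=none; bids=[-] asks=[#6:10@98 #4:7@103 #3:9@104]

Answer: BIDS (highest first):
  (empty)
ASKS (lowest first):
  #6: 10@98
  #4: 7@103
  #3: 9@104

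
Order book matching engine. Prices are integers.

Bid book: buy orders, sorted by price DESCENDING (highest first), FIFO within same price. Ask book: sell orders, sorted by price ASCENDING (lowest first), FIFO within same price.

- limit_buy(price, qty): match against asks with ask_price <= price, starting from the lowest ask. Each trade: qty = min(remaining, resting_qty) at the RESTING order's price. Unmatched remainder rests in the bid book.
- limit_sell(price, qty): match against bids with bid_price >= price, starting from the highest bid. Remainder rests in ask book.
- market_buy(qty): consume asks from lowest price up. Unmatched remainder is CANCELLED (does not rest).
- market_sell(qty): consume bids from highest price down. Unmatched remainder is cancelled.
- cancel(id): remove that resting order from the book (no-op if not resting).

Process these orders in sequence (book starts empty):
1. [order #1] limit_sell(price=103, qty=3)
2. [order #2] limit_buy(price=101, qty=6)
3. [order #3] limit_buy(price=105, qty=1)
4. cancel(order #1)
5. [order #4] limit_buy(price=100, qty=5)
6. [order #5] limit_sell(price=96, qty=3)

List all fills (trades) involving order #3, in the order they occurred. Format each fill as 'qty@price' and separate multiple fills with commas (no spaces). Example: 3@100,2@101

After op 1 [order #1] limit_sell(price=103, qty=3): fills=none; bids=[-] asks=[#1:3@103]
After op 2 [order #2] limit_buy(price=101, qty=6): fills=none; bids=[#2:6@101] asks=[#1:3@103]
After op 3 [order #3] limit_buy(price=105, qty=1): fills=#3x#1:1@103; bids=[#2:6@101] asks=[#1:2@103]
After op 4 cancel(order #1): fills=none; bids=[#2:6@101] asks=[-]
After op 5 [order #4] limit_buy(price=100, qty=5): fills=none; bids=[#2:6@101 #4:5@100] asks=[-]
After op 6 [order #5] limit_sell(price=96, qty=3): fills=#2x#5:3@101; bids=[#2:3@101 #4:5@100] asks=[-]

Answer: 1@103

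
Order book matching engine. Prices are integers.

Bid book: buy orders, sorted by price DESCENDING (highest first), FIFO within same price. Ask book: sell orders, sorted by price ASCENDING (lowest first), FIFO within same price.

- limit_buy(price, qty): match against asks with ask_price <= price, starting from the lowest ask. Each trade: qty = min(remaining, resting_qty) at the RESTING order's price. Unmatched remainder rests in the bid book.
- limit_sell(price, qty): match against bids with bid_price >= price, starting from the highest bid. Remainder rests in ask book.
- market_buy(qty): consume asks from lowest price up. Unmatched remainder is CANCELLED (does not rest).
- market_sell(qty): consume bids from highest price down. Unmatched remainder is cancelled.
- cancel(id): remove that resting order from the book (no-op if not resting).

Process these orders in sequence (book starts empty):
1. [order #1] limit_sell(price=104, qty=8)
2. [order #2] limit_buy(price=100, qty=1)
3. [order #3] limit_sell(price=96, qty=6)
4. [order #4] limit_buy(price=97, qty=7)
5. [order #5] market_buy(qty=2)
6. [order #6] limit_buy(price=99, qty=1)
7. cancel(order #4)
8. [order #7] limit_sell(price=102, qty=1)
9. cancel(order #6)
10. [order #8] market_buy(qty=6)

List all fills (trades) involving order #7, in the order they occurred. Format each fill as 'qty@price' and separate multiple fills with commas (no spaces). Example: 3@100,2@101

After op 1 [order #1] limit_sell(price=104, qty=8): fills=none; bids=[-] asks=[#1:8@104]
After op 2 [order #2] limit_buy(price=100, qty=1): fills=none; bids=[#2:1@100] asks=[#1:8@104]
After op 3 [order #3] limit_sell(price=96, qty=6): fills=#2x#3:1@100; bids=[-] asks=[#3:5@96 #1:8@104]
After op 4 [order #4] limit_buy(price=97, qty=7): fills=#4x#3:5@96; bids=[#4:2@97] asks=[#1:8@104]
After op 5 [order #5] market_buy(qty=2): fills=#5x#1:2@104; bids=[#4:2@97] asks=[#1:6@104]
After op 6 [order #6] limit_buy(price=99, qty=1): fills=none; bids=[#6:1@99 #4:2@97] asks=[#1:6@104]
After op 7 cancel(order #4): fills=none; bids=[#6:1@99] asks=[#1:6@104]
After op 8 [order #7] limit_sell(price=102, qty=1): fills=none; bids=[#6:1@99] asks=[#7:1@102 #1:6@104]
After op 9 cancel(order #6): fills=none; bids=[-] asks=[#7:1@102 #1:6@104]
After op 10 [order #8] market_buy(qty=6): fills=#8x#7:1@102 #8x#1:5@104; bids=[-] asks=[#1:1@104]

Answer: 1@102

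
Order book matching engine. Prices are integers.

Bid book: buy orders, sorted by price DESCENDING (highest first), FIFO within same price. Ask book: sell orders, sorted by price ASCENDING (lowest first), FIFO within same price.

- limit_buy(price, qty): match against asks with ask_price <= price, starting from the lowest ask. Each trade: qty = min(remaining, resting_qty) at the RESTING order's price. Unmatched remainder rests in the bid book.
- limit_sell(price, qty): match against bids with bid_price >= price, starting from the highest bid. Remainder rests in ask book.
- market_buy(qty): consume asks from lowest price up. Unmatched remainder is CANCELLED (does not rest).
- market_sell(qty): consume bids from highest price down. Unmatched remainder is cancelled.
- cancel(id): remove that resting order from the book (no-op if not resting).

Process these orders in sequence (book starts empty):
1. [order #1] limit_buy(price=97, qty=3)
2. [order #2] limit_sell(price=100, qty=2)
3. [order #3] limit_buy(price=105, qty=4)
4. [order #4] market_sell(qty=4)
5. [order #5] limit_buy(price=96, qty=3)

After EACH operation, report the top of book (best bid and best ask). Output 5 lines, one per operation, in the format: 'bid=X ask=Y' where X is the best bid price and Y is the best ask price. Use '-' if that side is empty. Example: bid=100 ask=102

Answer: bid=97 ask=-
bid=97 ask=100
bid=105 ask=-
bid=97 ask=-
bid=97 ask=-

Derivation:
After op 1 [order #1] limit_buy(price=97, qty=3): fills=none; bids=[#1:3@97] asks=[-]
After op 2 [order #2] limit_sell(price=100, qty=2): fills=none; bids=[#1:3@97] asks=[#2:2@100]
After op 3 [order #3] limit_buy(price=105, qty=4): fills=#3x#2:2@100; bids=[#3:2@105 #1:3@97] asks=[-]
After op 4 [order #4] market_sell(qty=4): fills=#3x#4:2@105 #1x#4:2@97; bids=[#1:1@97] asks=[-]
After op 5 [order #5] limit_buy(price=96, qty=3): fills=none; bids=[#1:1@97 #5:3@96] asks=[-]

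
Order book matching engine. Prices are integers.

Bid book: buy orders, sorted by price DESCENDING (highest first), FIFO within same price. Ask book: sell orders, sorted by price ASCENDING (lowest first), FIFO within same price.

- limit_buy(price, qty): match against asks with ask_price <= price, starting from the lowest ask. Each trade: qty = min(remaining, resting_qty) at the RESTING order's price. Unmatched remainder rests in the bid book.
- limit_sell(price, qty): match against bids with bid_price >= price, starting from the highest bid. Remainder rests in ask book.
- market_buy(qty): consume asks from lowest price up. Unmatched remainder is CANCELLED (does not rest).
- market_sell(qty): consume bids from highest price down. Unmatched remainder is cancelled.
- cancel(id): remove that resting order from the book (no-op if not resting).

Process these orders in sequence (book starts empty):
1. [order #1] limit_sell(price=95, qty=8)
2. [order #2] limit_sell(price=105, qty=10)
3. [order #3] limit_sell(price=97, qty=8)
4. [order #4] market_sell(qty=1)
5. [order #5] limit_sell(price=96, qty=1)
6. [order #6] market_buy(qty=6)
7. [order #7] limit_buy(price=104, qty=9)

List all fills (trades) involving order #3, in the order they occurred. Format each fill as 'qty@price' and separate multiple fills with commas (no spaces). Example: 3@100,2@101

After op 1 [order #1] limit_sell(price=95, qty=8): fills=none; bids=[-] asks=[#1:8@95]
After op 2 [order #2] limit_sell(price=105, qty=10): fills=none; bids=[-] asks=[#1:8@95 #2:10@105]
After op 3 [order #3] limit_sell(price=97, qty=8): fills=none; bids=[-] asks=[#1:8@95 #3:8@97 #2:10@105]
After op 4 [order #4] market_sell(qty=1): fills=none; bids=[-] asks=[#1:8@95 #3:8@97 #2:10@105]
After op 5 [order #5] limit_sell(price=96, qty=1): fills=none; bids=[-] asks=[#1:8@95 #5:1@96 #3:8@97 #2:10@105]
After op 6 [order #6] market_buy(qty=6): fills=#6x#1:6@95; bids=[-] asks=[#1:2@95 #5:1@96 #3:8@97 #2:10@105]
After op 7 [order #7] limit_buy(price=104, qty=9): fills=#7x#1:2@95 #7x#5:1@96 #7x#3:6@97; bids=[-] asks=[#3:2@97 #2:10@105]

Answer: 6@97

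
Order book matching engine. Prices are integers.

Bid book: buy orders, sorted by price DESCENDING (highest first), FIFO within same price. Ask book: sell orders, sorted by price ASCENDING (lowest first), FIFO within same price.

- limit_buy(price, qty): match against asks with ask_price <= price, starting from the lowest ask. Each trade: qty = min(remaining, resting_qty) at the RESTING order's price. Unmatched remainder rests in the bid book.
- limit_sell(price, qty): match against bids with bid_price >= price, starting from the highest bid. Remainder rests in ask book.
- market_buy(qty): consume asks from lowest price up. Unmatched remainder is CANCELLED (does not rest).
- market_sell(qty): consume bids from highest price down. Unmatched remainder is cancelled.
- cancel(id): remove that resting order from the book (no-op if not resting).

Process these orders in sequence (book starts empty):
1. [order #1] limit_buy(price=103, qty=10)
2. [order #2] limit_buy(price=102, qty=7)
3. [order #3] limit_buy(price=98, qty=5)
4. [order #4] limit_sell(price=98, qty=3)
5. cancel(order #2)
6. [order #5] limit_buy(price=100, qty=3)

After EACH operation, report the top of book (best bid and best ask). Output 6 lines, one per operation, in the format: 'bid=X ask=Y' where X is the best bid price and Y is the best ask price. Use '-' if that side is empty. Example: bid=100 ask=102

Answer: bid=103 ask=-
bid=103 ask=-
bid=103 ask=-
bid=103 ask=-
bid=103 ask=-
bid=103 ask=-

Derivation:
After op 1 [order #1] limit_buy(price=103, qty=10): fills=none; bids=[#1:10@103] asks=[-]
After op 2 [order #2] limit_buy(price=102, qty=7): fills=none; bids=[#1:10@103 #2:7@102] asks=[-]
After op 3 [order #3] limit_buy(price=98, qty=5): fills=none; bids=[#1:10@103 #2:7@102 #3:5@98] asks=[-]
After op 4 [order #4] limit_sell(price=98, qty=3): fills=#1x#4:3@103; bids=[#1:7@103 #2:7@102 #3:5@98] asks=[-]
After op 5 cancel(order #2): fills=none; bids=[#1:7@103 #3:5@98] asks=[-]
After op 6 [order #5] limit_buy(price=100, qty=3): fills=none; bids=[#1:7@103 #5:3@100 #3:5@98] asks=[-]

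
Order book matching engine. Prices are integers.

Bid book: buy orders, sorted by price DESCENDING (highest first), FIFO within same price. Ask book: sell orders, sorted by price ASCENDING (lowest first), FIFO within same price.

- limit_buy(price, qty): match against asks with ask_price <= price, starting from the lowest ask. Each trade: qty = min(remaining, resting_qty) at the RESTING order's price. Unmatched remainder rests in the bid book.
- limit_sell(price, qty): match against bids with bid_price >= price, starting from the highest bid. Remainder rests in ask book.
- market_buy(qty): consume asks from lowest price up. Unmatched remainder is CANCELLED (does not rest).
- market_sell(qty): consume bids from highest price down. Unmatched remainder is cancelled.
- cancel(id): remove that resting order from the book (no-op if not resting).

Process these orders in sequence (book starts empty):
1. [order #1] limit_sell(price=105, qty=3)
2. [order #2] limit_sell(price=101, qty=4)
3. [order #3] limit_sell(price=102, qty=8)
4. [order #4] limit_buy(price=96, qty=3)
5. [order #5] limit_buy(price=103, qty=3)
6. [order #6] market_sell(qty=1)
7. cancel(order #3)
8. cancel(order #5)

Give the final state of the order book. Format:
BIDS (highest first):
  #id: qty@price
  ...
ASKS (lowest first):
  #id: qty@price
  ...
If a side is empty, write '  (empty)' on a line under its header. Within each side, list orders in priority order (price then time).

Answer: BIDS (highest first):
  #4: 2@96
ASKS (lowest first):
  #2: 1@101
  #1: 3@105

Derivation:
After op 1 [order #1] limit_sell(price=105, qty=3): fills=none; bids=[-] asks=[#1:3@105]
After op 2 [order #2] limit_sell(price=101, qty=4): fills=none; bids=[-] asks=[#2:4@101 #1:3@105]
After op 3 [order #3] limit_sell(price=102, qty=8): fills=none; bids=[-] asks=[#2:4@101 #3:8@102 #1:3@105]
After op 4 [order #4] limit_buy(price=96, qty=3): fills=none; bids=[#4:3@96] asks=[#2:4@101 #3:8@102 #1:3@105]
After op 5 [order #5] limit_buy(price=103, qty=3): fills=#5x#2:3@101; bids=[#4:3@96] asks=[#2:1@101 #3:8@102 #1:3@105]
After op 6 [order #6] market_sell(qty=1): fills=#4x#6:1@96; bids=[#4:2@96] asks=[#2:1@101 #3:8@102 #1:3@105]
After op 7 cancel(order #3): fills=none; bids=[#4:2@96] asks=[#2:1@101 #1:3@105]
After op 8 cancel(order #5): fills=none; bids=[#4:2@96] asks=[#2:1@101 #1:3@105]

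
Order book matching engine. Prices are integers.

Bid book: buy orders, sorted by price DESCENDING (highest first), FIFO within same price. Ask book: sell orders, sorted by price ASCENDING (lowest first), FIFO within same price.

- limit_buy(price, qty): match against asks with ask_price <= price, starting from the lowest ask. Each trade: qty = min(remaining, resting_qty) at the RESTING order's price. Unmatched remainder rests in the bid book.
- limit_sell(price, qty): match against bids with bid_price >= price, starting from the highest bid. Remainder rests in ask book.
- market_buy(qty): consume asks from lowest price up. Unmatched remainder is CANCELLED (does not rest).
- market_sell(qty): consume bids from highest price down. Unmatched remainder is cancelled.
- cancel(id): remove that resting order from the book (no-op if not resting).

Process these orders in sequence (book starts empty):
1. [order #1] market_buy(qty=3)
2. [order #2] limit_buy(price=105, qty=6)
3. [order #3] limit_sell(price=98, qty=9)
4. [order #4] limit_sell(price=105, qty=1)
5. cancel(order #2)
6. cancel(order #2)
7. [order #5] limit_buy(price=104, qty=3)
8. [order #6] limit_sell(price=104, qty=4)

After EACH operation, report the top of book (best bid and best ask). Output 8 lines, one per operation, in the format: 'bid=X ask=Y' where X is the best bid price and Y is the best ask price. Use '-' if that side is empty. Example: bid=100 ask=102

After op 1 [order #1] market_buy(qty=3): fills=none; bids=[-] asks=[-]
After op 2 [order #2] limit_buy(price=105, qty=6): fills=none; bids=[#2:6@105] asks=[-]
After op 3 [order #3] limit_sell(price=98, qty=9): fills=#2x#3:6@105; bids=[-] asks=[#3:3@98]
After op 4 [order #4] limit_sell(price=105, qty=1): fills=none; bids=[-] asks=[#3:3@98 #4:1@105]
After op 5 cancel(order #2): fills=none; bids=[-] asks=[#3:3@98 #4:1@105]
After op 6 cancel(order #2): fills=none; bids=[-] asks=[#3:3@98 #4:1@105]
After op 7 [order #5] limit_buy(price=104, qty=3): fills=#5x#3:3@98; bids=[-] asks=[#4:1@105]
After op 8 [order #6] limit_sell(price=104, qty=4): fills=none; bids=[-] asks=[#6:4@104 #4:1@105]

Answer: bid=- ask=-
bid=105 ask=-
bid=- ask=98
bid=- ask=98
bid=- ask=98
bid=- ask=98
bid=- ask=105
bid=- ask=104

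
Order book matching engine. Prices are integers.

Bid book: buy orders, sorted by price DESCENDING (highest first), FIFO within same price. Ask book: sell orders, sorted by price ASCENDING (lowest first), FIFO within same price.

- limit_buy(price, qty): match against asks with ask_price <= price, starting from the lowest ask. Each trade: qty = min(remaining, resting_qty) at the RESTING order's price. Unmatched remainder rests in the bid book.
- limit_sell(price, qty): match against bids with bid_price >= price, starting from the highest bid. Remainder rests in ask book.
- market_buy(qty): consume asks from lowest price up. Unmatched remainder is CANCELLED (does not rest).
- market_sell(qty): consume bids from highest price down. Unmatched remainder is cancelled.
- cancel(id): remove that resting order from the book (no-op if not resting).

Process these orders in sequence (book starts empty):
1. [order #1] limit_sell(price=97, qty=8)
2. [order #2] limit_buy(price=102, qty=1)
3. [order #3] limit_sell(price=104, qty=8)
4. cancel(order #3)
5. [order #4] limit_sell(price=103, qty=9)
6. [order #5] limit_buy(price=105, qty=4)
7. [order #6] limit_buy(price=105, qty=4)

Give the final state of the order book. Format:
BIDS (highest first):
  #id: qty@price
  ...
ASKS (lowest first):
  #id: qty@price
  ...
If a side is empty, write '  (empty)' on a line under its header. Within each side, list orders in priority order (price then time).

After op 1 [order #1] limit_sell(price=97, qty=8): fills=none; bids=[-] asks=[#1:8@97]
After op 2 [order #2] limit_buy(price=102, qty=1): fills=#2x#1:1@97; bids=[-] asks=[#1:7@97]
After op 3 [order #3] limit_sell(price=104, qty=8): fills=none; bids=[-] asks=[#1:7@97 #3:8@104]
After op 4 cancel(order #3): fills=none; bids=[-] asks=[#1:7@97]
After op 5 [order #4] limit_sell(price=103, qty=9): fills=none; bids=[-] asks=[#1:7@97 #4:9@103]
After op 6 [order #5] limit_buy(price=105, qty=4): fills=#5x#1:4@97; bids=[-] asks=[#1:3@97 #4:9@103]
After op 7 [order #6] limit_buy(price=105, qty=4): fills=#6x#1:3@97 #6x#4:1@103; bids=[-] asks=[#4:8@103]

Answer: BIDS (highest first):
  (empty)
ASKS (lowest first):
  #4: 8@103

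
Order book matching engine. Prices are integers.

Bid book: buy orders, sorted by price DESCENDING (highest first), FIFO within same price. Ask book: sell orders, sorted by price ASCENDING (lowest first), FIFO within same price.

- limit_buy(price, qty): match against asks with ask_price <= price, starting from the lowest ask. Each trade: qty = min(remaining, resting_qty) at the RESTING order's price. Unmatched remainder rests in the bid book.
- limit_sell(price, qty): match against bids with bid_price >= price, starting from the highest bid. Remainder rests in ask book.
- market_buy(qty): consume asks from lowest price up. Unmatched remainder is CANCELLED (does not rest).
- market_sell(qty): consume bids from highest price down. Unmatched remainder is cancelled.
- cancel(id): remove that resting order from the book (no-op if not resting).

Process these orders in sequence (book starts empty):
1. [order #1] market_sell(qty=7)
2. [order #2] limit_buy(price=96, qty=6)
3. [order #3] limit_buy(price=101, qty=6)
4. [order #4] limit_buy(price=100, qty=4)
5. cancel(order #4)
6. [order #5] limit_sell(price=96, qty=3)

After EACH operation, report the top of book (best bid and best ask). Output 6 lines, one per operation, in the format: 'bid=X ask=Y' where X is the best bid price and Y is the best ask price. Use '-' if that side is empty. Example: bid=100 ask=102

Answer: bid=- ask=-
bid=96 ask=-
bid=101 ask=-
bid=101 ask=-
bid=101 ask=-
bid=101 ask=-

Derivation:
After op 1 [order #1] market_sell(qty=7): fills=none; bids=[-] asks=[-]
After op 2 [order #2] limit_buy(price=96, qty=6): fills=none; bids=[#2:6@96] asks=[-]
After op 3 [order #3] limit_buy(price=101, qty=6): fills=none; bids=[#3:6@101 #2:6@96] asks=[-]
After op 4 [order #4] limit_buy(price=100, qty=4): fills=none; bids=[#3:6@101 #4:4@100 #2:6@96] asks=[-]
After op 5 cancel(order #4): fills=none; bids=[#3:6@101 #2:6@96] asks=[-]
After op 6 [order #5] limit_sell(price=96, qty=3): fills=#3x#5:3@101; bids=[#3:3@101 #2:6@96] asks=[-]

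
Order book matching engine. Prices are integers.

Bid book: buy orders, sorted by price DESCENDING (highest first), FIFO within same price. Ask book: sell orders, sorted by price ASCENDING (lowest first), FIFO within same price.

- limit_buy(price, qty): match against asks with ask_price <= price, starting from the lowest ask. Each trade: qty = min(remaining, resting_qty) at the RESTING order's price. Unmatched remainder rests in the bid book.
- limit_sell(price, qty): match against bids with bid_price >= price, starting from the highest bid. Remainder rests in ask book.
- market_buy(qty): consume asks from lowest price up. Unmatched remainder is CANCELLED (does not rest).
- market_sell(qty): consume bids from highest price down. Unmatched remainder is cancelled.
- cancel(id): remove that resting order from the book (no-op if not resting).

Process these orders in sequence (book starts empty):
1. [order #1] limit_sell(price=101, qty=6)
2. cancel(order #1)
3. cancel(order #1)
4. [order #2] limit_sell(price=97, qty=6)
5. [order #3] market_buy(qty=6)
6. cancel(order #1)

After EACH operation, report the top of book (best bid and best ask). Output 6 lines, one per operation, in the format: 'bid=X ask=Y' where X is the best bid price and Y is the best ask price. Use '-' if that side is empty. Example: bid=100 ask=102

After op 1 [order #1] limit_sell(price=101, qty=6): fills=none; bids=[-] asks=[#1:6@101]
After op 2 cancel(order #1): fills=none; bids=[-] asks=[-]
After op 3 cancel(order #1): fills=none; bids=[-] asks=[-]
After op 4 [order #2] limit_sell(price=97, qty=6): fills=none; bids=[-] asks=[#2:6@97]
After op 5 [order #3] market_buy(qty=6): fills=#3x#2:6@97; bids=[-] asks=[-]
After op 6 cancel(order #1): fills=none; bids=[-] asks=[-]

Answer: bid=- ask=101
bid=- ask=-
bid=- ask=-
bid=- ask=97
bid=- ask=-
bid=- ask=-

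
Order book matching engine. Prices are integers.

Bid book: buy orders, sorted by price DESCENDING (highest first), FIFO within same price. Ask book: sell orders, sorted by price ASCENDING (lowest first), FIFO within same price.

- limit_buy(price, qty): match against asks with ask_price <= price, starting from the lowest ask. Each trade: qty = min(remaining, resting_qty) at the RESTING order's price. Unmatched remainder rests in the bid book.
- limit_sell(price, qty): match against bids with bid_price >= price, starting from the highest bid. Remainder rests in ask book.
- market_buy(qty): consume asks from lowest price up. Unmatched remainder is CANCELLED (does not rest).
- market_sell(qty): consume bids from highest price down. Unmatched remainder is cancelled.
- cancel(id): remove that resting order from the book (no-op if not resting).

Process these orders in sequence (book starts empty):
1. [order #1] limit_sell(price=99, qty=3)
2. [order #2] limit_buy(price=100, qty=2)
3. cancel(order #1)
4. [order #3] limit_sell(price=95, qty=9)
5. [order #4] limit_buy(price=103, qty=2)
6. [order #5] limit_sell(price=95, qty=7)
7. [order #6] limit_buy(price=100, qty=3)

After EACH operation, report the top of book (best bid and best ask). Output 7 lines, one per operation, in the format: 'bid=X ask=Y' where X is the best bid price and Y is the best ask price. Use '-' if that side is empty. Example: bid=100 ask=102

Answer: bid=- ask=99
bid=- ask=99
bid=- ask=-
bid=- ask=95
bid=- ask=95
bid=- ask=95
bid=- ask=95

Derivation:
After op 1 [order #1] limit_sell(price=99, qty=3): fills=none; bids=[-] asks=[#1:3@99]
After op 2 [order #2] limit_buy(price=100, qty=2): fills=#2x#1:2@99; bids=[-] asks=[#1:1@99]
After op 3 cancel(order #1): fills=none; bids=[-] asks=[-]
After op 4 [order #3] limit_sell(price=95, qty=9): fills=none; bids=[-] asks=[#3:9@95]
After op 5 [order #4] limit_buy(price=103, qty=2): fills=#4x#3:2@95; bids=[-] asks=[#3:7@95]
After op 6 [order #5] limit_sell(price=95, qty=7): fills=none; bids=[-] asks=[#3:7@95 #5:7@95]
After op 7 [order #6] limit_buy(price=100, qty=3): fills=#6x#3:3@95; bids=[-] asks=[#3:4@95 #5:7@95]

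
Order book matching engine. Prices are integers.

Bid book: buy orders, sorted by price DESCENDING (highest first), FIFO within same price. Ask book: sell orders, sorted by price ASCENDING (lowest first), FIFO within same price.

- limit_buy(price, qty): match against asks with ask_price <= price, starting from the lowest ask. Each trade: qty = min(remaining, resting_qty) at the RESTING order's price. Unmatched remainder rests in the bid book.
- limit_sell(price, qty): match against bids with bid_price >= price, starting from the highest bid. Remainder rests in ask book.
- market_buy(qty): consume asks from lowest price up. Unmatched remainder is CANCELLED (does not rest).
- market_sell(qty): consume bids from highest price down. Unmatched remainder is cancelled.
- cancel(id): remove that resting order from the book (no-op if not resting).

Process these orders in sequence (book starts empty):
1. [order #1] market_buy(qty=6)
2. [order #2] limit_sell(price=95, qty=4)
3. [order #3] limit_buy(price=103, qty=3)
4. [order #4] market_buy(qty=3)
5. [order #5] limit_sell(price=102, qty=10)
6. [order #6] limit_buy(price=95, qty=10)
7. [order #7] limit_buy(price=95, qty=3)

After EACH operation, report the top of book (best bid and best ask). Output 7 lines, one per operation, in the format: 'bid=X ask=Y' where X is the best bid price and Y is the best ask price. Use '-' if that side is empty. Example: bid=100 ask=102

After op 1 [order #1] market_buy(qty=6): fills=none; bids=[-] asks=[-]
After op 2 [order #2] limit_sell(price=95, qty=4): fills=none; bids=[-] asks=[#2:4@95]
After op 3 [order #3] limit_buy(price=103, qty=3): fills=#3x#2:3@95; bids=[-] asks=[#2:1@95]
After op 4 [order #4] market_buy(qty=3): fills=#4x#2:1@95; bids=[-] asks=[-]
After op 5 [order #5] limit_sell(price=102, qty=10): fills=none; bids=[-] asks=[#5:10@102]
After op 6 [order #6] limit_buy(price=95, qty=10): fills=none; bids=[#6:10@95] asks=[#5:10@102]
After op 7 [order #7] limit_buy(price=95, qty=3): fills=none; bids=[#6:10@95 #7:3@95] asks=[#5:10@102]

Answer: bid=- ask=-
bid=- ask=95
bid=- ask=95
bid=- ask=-
bid=- ask=102
bid=95 ask=102
bid=95 ask=102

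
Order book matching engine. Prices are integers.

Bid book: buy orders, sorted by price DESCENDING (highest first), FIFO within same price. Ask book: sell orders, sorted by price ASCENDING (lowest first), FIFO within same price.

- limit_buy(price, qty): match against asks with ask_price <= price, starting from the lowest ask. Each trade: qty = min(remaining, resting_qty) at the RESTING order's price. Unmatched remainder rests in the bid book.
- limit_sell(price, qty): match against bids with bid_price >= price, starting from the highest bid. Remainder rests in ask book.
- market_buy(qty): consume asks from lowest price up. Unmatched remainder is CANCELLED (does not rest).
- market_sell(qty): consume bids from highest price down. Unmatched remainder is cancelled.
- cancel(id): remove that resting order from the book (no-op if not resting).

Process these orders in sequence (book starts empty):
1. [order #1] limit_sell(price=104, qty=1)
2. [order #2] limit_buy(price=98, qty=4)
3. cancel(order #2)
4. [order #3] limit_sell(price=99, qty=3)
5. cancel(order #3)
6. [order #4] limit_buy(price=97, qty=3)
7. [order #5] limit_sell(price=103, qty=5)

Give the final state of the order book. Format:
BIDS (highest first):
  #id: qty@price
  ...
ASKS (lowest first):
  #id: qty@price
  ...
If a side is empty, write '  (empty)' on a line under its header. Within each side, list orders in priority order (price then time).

After op 1 [order #1] limit_sell(price=104, qty=1): fills=none; bids=[-] asks=[#1:1@104]
After op 2 [order #2] limit_buy(price=98, qty=4): fills=none; bids=[#2:4@98] asks=[#1:1@104]
After op 3 cancel(order #2): fills=none; bids=[-] asks=[#1:1@104]
After op 4 [order #3] limit_sell(price=99, qty=3): fills=none; bids=[-] asks=[#3:3@99 #1:1@104]
After op 5 cancel(order #3): fills=none; bids=[-] asks=[#1:1@104]
After op 6 [order #4] limit_buy(price=97, qty=3): fills=none; bids=[#4:3@97] asks=[#1:1@104]
After op 7 [order #5] limit_sell(price=103, qty=5): fills=none; bids=[#4:3@97] asks=[#5:5@103 #1:1@104]

Answer: BIDS (highest first):
  #4: 3@97
ASKS (lowest first):
  #5: 5@103
  #1: 1@104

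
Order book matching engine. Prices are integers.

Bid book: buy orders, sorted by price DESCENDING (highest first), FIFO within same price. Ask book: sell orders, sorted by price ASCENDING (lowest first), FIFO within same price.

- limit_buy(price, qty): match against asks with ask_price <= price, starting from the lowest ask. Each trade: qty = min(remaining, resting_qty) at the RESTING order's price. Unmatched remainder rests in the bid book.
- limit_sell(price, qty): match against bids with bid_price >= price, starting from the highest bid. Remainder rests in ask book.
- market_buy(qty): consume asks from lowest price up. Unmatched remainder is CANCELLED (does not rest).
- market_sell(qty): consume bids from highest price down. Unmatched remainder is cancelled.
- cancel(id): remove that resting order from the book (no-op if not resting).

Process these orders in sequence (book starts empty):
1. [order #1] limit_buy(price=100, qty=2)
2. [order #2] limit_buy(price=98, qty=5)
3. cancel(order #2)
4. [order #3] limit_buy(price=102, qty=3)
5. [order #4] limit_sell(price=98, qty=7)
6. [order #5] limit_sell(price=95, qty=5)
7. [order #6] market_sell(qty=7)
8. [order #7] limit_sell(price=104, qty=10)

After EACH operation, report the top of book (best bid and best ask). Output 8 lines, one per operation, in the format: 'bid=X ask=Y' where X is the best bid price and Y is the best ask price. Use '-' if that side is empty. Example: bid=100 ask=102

After op 1 [order #1] limit_buy(price=100, qty=2): fills=none; bids=[#1:2@100] asks=[-]
After op 2 [order #2] limit_buy(price=98, qty=5): fills=none; bids=[#1:2@100 #2:5@98] asks=[-]
After op 3 cancel(order #2): fills=none; bids=[#1:2@100] asks=[-]
After op 4 [order #3] limit_buy(price=102, qty=3): fills=none; bids=[#3:3@102 #1:2@100] asks=[-]
After op 5 [order #4] limit_sell(price=98, qty=7): fills=#3x#4:3@102 #1x#4:2@100; bids=[-] asks=[#4:2@98]
After op 6 [order #5] limit_sell(price=95, qty=5): fills=none; bids=[-] asks=[#5:5@95 #4:2@98]
After op 7 [order #6] market_sell(qty=7): fills=none; bids=[-] asks=[#5:5@95 #4:2@98]
After op 8 [order #7] limit_sell(price=104, qty=10): fills=none; bids=[-] asks=[#5:5@95 #4:2@98 #7:10@104]

Answer: bid=100 ask=-
bid=100 ask=-
bid=100 ask=-
bid=102 ask=-
bid=- ask=98
bid=- ask=95
bid=- ask=95
bid=- ask=95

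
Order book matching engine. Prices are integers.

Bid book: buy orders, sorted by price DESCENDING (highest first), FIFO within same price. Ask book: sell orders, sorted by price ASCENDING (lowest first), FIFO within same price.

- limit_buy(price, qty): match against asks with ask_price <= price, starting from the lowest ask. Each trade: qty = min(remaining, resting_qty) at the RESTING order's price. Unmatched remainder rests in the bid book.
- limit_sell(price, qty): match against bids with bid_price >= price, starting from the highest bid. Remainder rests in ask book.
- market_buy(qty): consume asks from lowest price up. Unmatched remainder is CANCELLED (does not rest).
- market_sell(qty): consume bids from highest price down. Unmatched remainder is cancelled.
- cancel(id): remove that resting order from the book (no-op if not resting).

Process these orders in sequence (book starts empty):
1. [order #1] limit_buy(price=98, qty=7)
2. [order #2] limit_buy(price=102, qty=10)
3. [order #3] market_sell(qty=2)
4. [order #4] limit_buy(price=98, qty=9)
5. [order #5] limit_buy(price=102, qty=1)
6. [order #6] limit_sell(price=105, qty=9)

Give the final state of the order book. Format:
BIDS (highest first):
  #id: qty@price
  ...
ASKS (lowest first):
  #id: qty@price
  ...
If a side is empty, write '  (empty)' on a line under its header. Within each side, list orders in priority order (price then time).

Answer: BIDS (highest first):
  #2: 8@102
  #5: 1@102
  #1: 7@98
  #4: 9@98
ASKS (lowest first):
  #6: 9@105

Derivation:
After op 1 [order #1] limit_buy(price=98, qty=7): fills=none; bids=[#1:7@98] asks=[-]
After op 2 [order #2] limit_buy(price=102, qty=10): fills=none; bids=[#2:10@102 #1:7@98] asks=[-]
After op 3 [order #3] market_sell(qty=2): fills=#2x#3:2@102; bids=[#2:8@102 #1:7@98] asks=[-]
After op 4 [order #4] limit_buy(price=98, qty=9): fills=none; bids=[#2:8@102 #1:7@98 #4:9@98] asks=[-]
After op 5 [order #5] limit_buy(price=102, qty=1): fills=none; bids=[#2:8@102 #5:1@102 #1:7@98 #4:9@98] asks=[-]
After op 6 [order #6] limit_sell(price=105, qty=9): fills=none; bids=[#2:8@102 #5:1@102 #1:7@98 #4:9@98] asks=[#6:9@105]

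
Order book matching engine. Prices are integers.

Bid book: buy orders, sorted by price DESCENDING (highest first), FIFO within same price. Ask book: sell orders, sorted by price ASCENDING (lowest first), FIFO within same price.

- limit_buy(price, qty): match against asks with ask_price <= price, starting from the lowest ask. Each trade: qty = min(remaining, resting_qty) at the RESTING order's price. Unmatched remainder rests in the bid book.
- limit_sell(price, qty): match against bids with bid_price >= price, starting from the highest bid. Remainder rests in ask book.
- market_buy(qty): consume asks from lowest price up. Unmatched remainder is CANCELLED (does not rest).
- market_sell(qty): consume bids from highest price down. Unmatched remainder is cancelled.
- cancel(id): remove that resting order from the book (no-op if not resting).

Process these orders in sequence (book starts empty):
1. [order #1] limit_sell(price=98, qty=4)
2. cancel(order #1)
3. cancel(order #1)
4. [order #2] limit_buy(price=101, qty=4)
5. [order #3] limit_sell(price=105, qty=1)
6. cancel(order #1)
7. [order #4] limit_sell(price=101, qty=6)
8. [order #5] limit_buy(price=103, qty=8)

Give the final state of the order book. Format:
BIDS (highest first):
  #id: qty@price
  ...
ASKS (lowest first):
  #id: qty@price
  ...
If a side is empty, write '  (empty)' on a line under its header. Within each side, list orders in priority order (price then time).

Answer: BIDS (highest first):
  #5: 6@103
ASKS (lowest first):
  #3: 1@105

Derivation:
After op 1 [order #1] limit_sell(price=98, qty=4): fills=none; bids=[-] asks=[#1:4@98]
After op 2 cancel(order #1): fills=none; bids=[-] asks=[-]
After op 3 cancel(order #1): fills=none; bids=[-] asks=[-]
After op 4 [order #2] limit_buy(price=101, qty=4): fills=none; bids=[#2:4@101] asks=[-]
After op 5 [order #3] limit_sell(price=105, qty=1): fills=none; bids=[#2:4@101] asks=[#3:1@105]
After op 6 cancel(order #1): fills=none; bids=[#2:4@101] asks=[#3:1@105]
After op 7 [order #4] limit_sell(price=101, qty=6): fills=#2x#4:4@101; bids=[-] asks=[#4:2@101 #3:1@105]
After op 8 [order #5] limit_buy(price=103, qty=8): fills=#5x#4:2@101; bids=[#5:6@103] asks=[#3:1@105]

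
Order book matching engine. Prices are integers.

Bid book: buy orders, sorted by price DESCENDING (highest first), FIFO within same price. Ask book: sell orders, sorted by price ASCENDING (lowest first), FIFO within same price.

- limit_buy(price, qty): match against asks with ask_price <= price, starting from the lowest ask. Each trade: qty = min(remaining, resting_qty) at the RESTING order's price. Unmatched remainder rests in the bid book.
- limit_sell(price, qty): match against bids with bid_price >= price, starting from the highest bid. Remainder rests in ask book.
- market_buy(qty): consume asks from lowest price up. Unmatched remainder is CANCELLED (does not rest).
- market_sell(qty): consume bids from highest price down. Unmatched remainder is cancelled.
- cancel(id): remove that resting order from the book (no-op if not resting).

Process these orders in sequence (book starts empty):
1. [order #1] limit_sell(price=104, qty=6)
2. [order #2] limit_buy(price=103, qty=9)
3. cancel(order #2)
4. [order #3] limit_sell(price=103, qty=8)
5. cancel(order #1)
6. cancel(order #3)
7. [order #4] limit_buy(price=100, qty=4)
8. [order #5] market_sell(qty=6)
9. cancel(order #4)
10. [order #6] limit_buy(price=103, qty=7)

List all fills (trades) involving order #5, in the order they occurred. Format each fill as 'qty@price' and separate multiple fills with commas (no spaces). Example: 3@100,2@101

Answer: 4@100

Derivation:
After op 1 [order #1] limit_sell(price=104, qty=6): fills=none; bids=[-] asks=[#1:6@104]
After op 2 [order #2] limit_buy(price=103, qty=9): fills=none; bids=[#2:9@103] asks=[#1:6@104]
After op 3 cancel(order #2): fills=none; bids=[-] asks=[#1:6@104]
After op 4 [order #3] limit_sell(price=103, qty=8): fills=none; bids=[-] asks=[#3:8@103 #1:6@104]
After op 5 cancel(order #1): fills=none; bids=[-] asks=[#3:8@103]
After op 6 cancel(order #3): fills=none; bids=[-] asks=[-]
After op 7 [order #4] limit_buy(price=100, qty=4): fills=none; bids=[#4:4@100] asks=[-]
After op 8 [order #5] market_sell(qty=6): fills=#4x#5:4@100; bids=[-] asks=[-]
After op 9 cancel(order #4): fills=none; bids=[-] asks=[-]
After op 10 [order #6] limit_buy(price=103, qty=7): fills=none; bids=[#6:7@103] asks=[-]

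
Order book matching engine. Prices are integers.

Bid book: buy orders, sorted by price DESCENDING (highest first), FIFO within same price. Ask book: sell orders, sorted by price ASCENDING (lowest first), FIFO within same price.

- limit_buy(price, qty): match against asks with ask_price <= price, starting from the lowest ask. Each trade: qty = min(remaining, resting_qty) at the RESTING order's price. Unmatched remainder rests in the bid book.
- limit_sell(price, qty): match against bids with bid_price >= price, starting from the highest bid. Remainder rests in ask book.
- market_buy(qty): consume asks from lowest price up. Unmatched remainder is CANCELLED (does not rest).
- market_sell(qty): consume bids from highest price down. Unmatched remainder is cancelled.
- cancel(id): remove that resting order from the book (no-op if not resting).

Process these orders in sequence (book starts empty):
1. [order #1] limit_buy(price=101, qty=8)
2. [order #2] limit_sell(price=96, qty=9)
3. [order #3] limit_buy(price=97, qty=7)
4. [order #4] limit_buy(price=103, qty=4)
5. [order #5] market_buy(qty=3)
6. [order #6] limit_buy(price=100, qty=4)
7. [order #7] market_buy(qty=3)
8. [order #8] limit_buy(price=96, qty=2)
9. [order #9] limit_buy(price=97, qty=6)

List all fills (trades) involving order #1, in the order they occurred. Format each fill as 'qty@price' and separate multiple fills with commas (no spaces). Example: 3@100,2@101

Answer: 8@101

Derivation:
After op 1 [order #1] limit_buy(price=101, qty=8): fills=none; bids=[#1:8@101] asks=[-]
After op 2 [order #2] limit_sell(price=96, qty=9): fills=#1x#2:8@101; bids=[-] asks=[#2:1@96]
After op 3 [order #3] limit_buy(price=97, qty=7): fills=#3x#2:1@96; bids=[#3:6@97] asks=[-]
After op 4 [order #4] limit_buy(price=103, qty=4): fills=none; bids=[#4:4@103 #3:6@97] asks=[-]
After op 5 [order #5] market_buy(qty=3): fills=none; bids=[#4:4@103 #3:6@97] asks=[-]
After op 6 [order #6] limit_buy(price=100, qty=4): fills=none; bids=[#4:4@103 #6:4@100 #3:6@97] asks=[-]
After op 7 [order #7] market_buy(qty=3): fills=none; bids=[#4:4@103 #6:4@100 #3:6@97] asks=[-]
After op 8 [order #8] limit_buy(price=96, qty=2): fills=none; bids=[#4:4@103 #6:4@100 #3:6@97 #8:2@96] asks=[-]
After op 9 [order #9] limit_buy(price=97, qty=6): fills=none; bids=[#4:4@103 #6:4@100 #3:6@97 #9:6@97 #8:2@96] asks=[-]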